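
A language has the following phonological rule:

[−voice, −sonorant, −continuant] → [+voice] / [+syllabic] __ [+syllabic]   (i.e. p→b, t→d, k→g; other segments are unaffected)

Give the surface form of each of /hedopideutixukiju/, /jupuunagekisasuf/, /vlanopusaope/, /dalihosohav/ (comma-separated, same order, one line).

/hedopideutixukiju/: /p/ is a voiceless stop between vowels /o/ and /i/, so it voices to [b]. /t/ is a voiceless stop between vowels /u/ and /i/, so it voices to [d]. /k/ is a voiceless stop between vowels /u/ and /i/, so it voices to [g]. → [hedobideudixugiju].
/jupuunagekisasuf/: /p/ is a voiceless stop between vowels /u/ and /u/, so it voices to [b]. /k/ is a voiceless stop between vowels /e/ and /i/, so it voices to [g]. → [jubuunagegisasuf].
/vlanopusaope/: /p/ is a voiceless stop between vowels /o/ and /u/, so it voices to [b]. /p/ is a voiceless stop between vowels /o/ and /e/, so it voices to [b]. → [vlanobusaobe].
/dalihosohav/: the rule's environment is not met; surfaces unchanged as [dalihosohav].

hedobideudixugiju, jubuunagegisasuf, vlanobusaobe, dalihosohav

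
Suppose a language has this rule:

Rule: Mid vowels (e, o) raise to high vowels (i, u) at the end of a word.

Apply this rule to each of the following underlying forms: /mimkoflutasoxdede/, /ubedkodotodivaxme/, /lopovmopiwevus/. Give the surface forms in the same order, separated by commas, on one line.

mimkoflutasoxdedi, ubedkodotodivaxmi, lopovmopiwevus

/mimkoflutasoxdede/: /e/ is a mid vowel in word-final position, so it raises to [i]. → [mimkoflutasoxdedi].
/ubedkodotodivaxme/: /e/ is a mid vowel in word-final position, so it raises to [i]. → [ubedkodotodivaxmi].
/lopovmopiwevus/: the rule's environment is not met; surfaces unchanged as [lopovmopiwevus].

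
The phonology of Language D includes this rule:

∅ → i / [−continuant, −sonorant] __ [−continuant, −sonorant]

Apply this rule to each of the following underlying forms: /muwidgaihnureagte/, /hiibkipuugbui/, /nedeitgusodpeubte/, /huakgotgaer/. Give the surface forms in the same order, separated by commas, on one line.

/muwidgaihnureagte/: /d/ and /g/ form a stop–stop cluster, so [i] is inserted between them. /g/ and /t/ form a stop–stop cluster, so [i] is inserted between them. → [muwidigaihnureagite].
/hiibkipuugbui/: /b/ and /k/ form a stop–stop cluster, so [i] is inserted between them. /g/ and /b/ form a stop–stop cluster, so [i] is inserted between them. → [hiibikipuugibui].
/nedeitgusodpeubte/: /t/ and /g/ form a stop–stop cluster, so [i] is inserted between them. /d/ and /p/ form a stop–stop cluster, so [i] is inserted between them. /b/ and /t/ form a stop–stop cluster, so [i] is inserted between them. → [nedeitigusodipeubite].
/huakgotgaer/: /k/ and /g/ form a stop–stop cluster, so [i] is inserted between them. /t/ and /g/ form a stop–stop cluster, so [i] is inserted between them. → [huakigotigaer].

muwidigaihnureagite, hiibikipuugibui, nedeitigusodipeubite, huakigotigaer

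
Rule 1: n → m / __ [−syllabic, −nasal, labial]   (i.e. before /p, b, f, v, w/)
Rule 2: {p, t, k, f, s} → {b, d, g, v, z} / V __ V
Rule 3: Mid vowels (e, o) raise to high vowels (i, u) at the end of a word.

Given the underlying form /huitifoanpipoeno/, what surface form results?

Rule 1 (nasal place assimilation): /n/ precedes the labial consonant /p/, so it assimilates in place to [m]. /huitifoanpipoeno/ → huitifoampipoeno.
Rule 2 (intervocalic voicing): /t/ is a voiceless obstruent between vowels /i/ and /i/, so it voices to [d]. /f/ is a voiceless obstruent between vowels /i/ and /o/, so it voices to [v]. /p/ is a voiceless obstruent between vowels /i/ and /o/, so it voices to [b]. /huitifoampipoeno/ → huidivoampiboeno.
Rule 3 (final vowel raising): /o/ is a mid vowel in word-final position, so it raises to [u]. /huidivoampiboeno/ → huidivoampiboenu.

huidivoampiboenu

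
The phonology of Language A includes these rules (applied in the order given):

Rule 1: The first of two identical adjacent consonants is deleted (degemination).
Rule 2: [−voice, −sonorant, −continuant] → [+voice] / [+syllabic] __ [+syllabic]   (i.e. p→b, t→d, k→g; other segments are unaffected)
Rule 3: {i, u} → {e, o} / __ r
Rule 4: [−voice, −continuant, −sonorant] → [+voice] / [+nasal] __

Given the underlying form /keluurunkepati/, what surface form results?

Rule 1 (degemination): no segment meets the environment; /keluurunkepati/ is unchanged.
Rule 2 (intervocalic voicing): /p/ is a voiceless stop between vowels /e/ and /a/, so it voices to [b]. /t/ is a voiceless stop between vowels /a/ and /i/, so it voices to [d]. /keluurunkepati/ → keluurunkebadi.
Rule 3 (pre-rhotic lowering): /u/ is a high vowel immediately before /r/, so it lowers to [o]. /keluurunkebadi/ → keluorunkebadi.
Rule 4 (post-nasal voicing): /k/ is a voiceless stop immediately after the nasal /n/, so it voices to [g]. /keluorunkebadi/ → keluorungebadi.

keluorungebadi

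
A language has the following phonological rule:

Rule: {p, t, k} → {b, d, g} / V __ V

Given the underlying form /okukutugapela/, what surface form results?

/k/ is a voiceless stop between vowels /o/ and /u/, so it voices to [g].
/k/ is a voiceless stop between vowels /u/ and /u/, so it voices to [g].
/t/ is a voiceless stop between vowels /u/ and /u/, so it voices to [d].
/p/ is a voiceless stop between vowels /a/ and /e/, so it voices to [b].
Surface form: [ogugudugabela].

ogugudugabela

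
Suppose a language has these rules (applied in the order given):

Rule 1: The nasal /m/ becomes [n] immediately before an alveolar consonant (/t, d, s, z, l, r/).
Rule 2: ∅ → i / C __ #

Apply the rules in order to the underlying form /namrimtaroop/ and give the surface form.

nanrintaroopi

Rule 1 (nasal place assimilation): /m/ precedes the alveolar consonant /r/, so it assimilates in place to [n]. /m/ precedes the alveolar consonant /t/, so it assimilates in place to [n]. /namrimtaroop/ → nanrintaroop.
Rule 2 (final i-epenthesis): the form ends in the consonant /p/, so [i] is inserted word-finally. /nanrintaroop/ → nanrintaroopi.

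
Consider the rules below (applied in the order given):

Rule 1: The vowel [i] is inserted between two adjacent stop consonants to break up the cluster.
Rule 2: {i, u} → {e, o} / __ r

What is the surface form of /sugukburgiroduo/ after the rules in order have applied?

sugukiborgeroduo

Rule 1 (stop-cluster i-epenthesis): /k/ and /b/ form a stop–stop cluster, so [i] is inserted between them. /sugukburgiroduo/ → sugukiburgiroduo.
Rule 2 (pre-rhotic lowering): /u/ is a high vowel immediately before /r/, so it lowers to [o]. /i/ is a high vowel immediately before /r/, so it lowers to [e]. /sugukiburgiroduo/ → sugukiborgeroduo.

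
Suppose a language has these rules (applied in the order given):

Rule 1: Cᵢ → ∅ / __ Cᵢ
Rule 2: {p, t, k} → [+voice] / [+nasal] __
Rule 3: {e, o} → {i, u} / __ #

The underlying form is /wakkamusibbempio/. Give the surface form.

Rule 1 (degemination): /kk/ is a geminate; the first /k/ deletes. /bb/ is a geminate; the first /b/ deletes. /wakkamusibbempio/ → wakamusibempio.
Rule 2 (post-nasal voicing): /p/ is a voiceless stop immediately after the nasal /m/, so it voices to [b]. /wakamusibempio/ → wakamusibembio.
Rule 3 (final vowel raising): /o/ is a mid vowel in word-final position, so it raises to [u]. /wakamusibembio/ → wakamusibembiu.

wakamusibembiu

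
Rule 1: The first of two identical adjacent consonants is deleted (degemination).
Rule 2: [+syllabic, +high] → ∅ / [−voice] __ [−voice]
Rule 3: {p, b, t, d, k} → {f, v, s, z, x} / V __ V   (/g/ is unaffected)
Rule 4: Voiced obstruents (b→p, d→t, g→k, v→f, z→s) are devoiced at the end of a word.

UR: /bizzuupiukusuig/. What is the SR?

Rule 1 (degemination): /zz/ is a geminate; the first /z/ deletes. /bizzuupiukusuig/ → bizuupiukusuig.
Rule 2 (high vowel syncope): /u/ is a high vowel flanked by voiceless consonants /k/ and /s/, so it deletes. /bizuupiukusuig/ → bizuupiuksuig.
Rule 3 (intervocalic spirantization): /p/ is a stop between vowels /u/ and /i/, so it spirantizes to the fricative [f]. /bizuupiuksuig/ → bizuufiuksuig.
Rule 4 (final devoicing): /g/ is a voiced obstruent in word-final position, so it devoices to [k]. /bizuufiuksuig/ → bizuufiuksuik.

bizuufiuksuik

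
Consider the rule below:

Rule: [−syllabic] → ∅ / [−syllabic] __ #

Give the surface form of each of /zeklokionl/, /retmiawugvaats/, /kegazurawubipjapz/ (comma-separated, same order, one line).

/zeklokionl/: /l/ is the second consonant of a word-final cluster /nl/, so it deletes. → [zeklokion].
/retmiawugvaats/: /s/ is the second consonant of a word-final cluster /ts/, so it deletes. → [retmiawugvaat].
/kegazurawubipjapz/: /z/ is the second consonant of a word-final cluster /pz/, so it deletes. → [kegazurawubipjap].

zeklokion, retmiawugvaat, kegazurawubipjap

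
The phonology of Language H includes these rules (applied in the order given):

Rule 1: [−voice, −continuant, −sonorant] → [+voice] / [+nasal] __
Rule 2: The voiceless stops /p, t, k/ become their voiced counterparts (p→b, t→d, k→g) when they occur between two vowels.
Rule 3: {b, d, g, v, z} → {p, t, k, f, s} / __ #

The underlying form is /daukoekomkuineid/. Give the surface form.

daugoegomguineit

Rule 1 (post-nasal voicing): /k/ is a voiceless stop immediately after the nasal /m/, so it voices to [g]. /daukoekomkuineid/ → daukoekomguineid.
Rule 2 (intervocalic voicing): /k/ is a voiceless stop between vowels /u/ and /o/, so it voices to [g]. /k/ is a voiceless stop between vowels /e/ and /o/, so it voices to [g]. /daukoekomguineid/ → daugoegomguineid.
Rule 3 (final devoicing): /d/ is a voiced obstruent in word-final position, so it devoices to [t]. /daugoegomguineid/ → daugoegomguineit.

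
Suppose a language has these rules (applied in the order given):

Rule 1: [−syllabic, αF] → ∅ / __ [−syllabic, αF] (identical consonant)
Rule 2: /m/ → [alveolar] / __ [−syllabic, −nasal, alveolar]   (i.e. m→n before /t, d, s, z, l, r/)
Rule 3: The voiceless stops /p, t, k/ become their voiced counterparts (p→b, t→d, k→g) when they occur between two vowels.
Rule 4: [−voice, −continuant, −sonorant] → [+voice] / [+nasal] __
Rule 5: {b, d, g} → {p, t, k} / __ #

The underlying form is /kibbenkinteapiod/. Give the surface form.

Rule 1 (degemination): /bb/ is a geminate; the first /b/ deletes. /kibbenkinteapiod/ → kibenkinteapiod.
Rule 2 (nasal place assimilation): no segment meets the environment; /kibenkinteapiod/ is unchanged.
Rule 3 (intervocalic voicing): /p/ is a voiceless stop between vowels /a/ and /i/, so it voices to [b]. /kibenkinteapiod/ → kibenkinteabiod.
Rule 4 (post-nasal voicing): /k/ is a voiceless stop immediately after the nasal /n/, so it voices to [g]. /t/ is a voiceless stop immediately after the nasal /n/, so it voices to [d]. /kibenkinteabiod/ → kibengindeabiod.
Rule 5 (final devoicing): /d/ is a voiced stop in word-final position, so it devoices to [t]. /kibengindeabiod/ → kibengindeabiot.

kibengindeabiot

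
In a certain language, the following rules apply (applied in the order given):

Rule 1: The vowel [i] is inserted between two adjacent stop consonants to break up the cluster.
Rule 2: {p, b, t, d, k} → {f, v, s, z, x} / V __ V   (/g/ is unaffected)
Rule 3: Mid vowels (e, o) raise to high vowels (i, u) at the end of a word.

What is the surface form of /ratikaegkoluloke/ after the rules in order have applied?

rasixaegixoluloxi

Rule 1 (stop-cluster i-epenthesis): /g/ and /k/ form a stop–stop cluster, so [i] is inserted between them. /ratikaegkoluloke/ → ratikaegikoluloke.
Rule 2 (intervocalic spirantization): /t/ is a stop between vowels /a/ and /i/, so it spirantizes to the fricative [s]. /k/ is a stop between vowels /i/ and /a/, so it spirantizes to the fricative [x]. /k/ is a stop between vowels /i/ and /o/, so it spirantizes to the fricative [x]. /k/ is a stop between vowels /o/ and /e/, so it spirantizes to the fricative [x]. /ratikaegikoluloke/ → rasixaegixoluloxe.
Rule 3 (final vowel raising): /e/ is a mid vowel in word-final position, so it raises to [i]. /rasixaegixoluloxe/ → rasixaegixoluloxi.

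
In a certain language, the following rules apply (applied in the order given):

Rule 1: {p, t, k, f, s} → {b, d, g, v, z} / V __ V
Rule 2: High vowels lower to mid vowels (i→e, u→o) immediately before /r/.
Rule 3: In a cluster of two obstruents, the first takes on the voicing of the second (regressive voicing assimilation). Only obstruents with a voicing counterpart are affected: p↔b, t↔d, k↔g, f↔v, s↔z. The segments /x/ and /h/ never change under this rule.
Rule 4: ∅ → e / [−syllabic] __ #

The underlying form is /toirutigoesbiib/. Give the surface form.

toerudigoezbiibe

Rule 1 (intervocalic voicing): /t/ is a voiceless obstruent between vowels /u/ and /i/, so it voices to [d]. /toirutigoesbiib/ → toirudigoesbiib.
Rule 2 (pre-rhotic lowering): /i/ is a high vowel immediately before /r/, so it lowers to [e]. /toirudigoesbiib/ → toerudigoesbiib.
Rule 3 (regressive voicing assimilation): /s/ precedes the voiced obstruent /b/, so it voices to [z] by assimilation. /toerudigoesbiib/ → toerudigoezbiib.
Rule 4 (final e-epenthesis): the form ends in the consonant /b/, so [e] is inserted word-finally. /toerudigoezbiib/ → toerudigoezbiibe.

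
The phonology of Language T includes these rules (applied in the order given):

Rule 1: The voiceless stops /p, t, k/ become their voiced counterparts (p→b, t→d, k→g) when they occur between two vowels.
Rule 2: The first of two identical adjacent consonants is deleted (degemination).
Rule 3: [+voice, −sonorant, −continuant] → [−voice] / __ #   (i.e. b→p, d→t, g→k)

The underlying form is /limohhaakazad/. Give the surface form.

limohaagazat

Rule 1 (intervocalic voicing): /k/ is a voiceless stop between vowels /a/ and /a/, so it voices to [g]. /limohhaakazad/ → limohhaagazad.
Rule 2 (degemination): /hh/ is a geminate; the first /h/ deletes. /limohhaagazad/ → limohaagazad.
Rule 3 (final devoicing): /d/ is a voiced stop in word-final position, so it devoices to [t]. /limohaagazad/ → limohaagazat.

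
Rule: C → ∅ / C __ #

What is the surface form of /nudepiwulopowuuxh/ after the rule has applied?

/h/ is the second consonant of a word-final cluster /xh/, so it deletes.
The other instances of /n/, /d/, /p/, /w/, /l/, /x/ do not occur in the required environment and remain unchanged.
Surface form: [nudepiwulopowuux].

nudepiwulopowuux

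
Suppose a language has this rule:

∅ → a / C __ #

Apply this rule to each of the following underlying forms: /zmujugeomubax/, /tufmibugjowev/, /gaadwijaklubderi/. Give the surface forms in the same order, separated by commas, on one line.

/zmujugeomubax/: the form ends in the consonant /x/, so [a] is inserted word-finally. → [zmujugeomubaxa].
/tufmibugjowev/: the form ends in the consonant /v/, so [a] is inserted word-finally. → [tufmibugjoweva].
/gaadwijaklubderi/: the rule's environment is not met; surfaces unchanged as [gaadwijaklubderi].

zmujugeomubaxa, tufmibugjoweva, gaadwijaklubderi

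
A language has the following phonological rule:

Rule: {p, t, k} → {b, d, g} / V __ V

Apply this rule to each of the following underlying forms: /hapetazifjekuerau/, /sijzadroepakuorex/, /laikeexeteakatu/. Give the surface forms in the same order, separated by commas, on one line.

habedazifjeguerau, sijzadroebaguorex, laigeexedeagadu

/hapetazifjekuerau/: /p/ is a voiceless stop between vowels /a/ and /e/, so it voices to [b]. /t/ is a voiceless stop between vowels /e/ and /a/, so it voices to [d]. /k/ is a voiceless stop between vowels /e/ and /u/, so it voices to [g]. → [habedazifjeguerau].
/sijzadroepakuorex/: /p/ is a voiceless stop between vowels /e/ and /a/, so it voices to [b]. /k/ is a voiceless stop between vowels /a/ and /u/, so it voices to [g]. → [sijzadroebaguorex].
/laikeexeteakatu/: /k/ is a voiceless stop between vowels /i/ and /e/, so it voices to [g]. /t/ is a voiceless stop between vowels /e/ and /e/, so it voices to [d]. /k/ is a voiceless stop between vowels /a/ and /a/, so it voices to [g]. /t/ is a voiceless stop between vowels /a/ and /u/, so it voices to [d]. → [laigeexedeagadu].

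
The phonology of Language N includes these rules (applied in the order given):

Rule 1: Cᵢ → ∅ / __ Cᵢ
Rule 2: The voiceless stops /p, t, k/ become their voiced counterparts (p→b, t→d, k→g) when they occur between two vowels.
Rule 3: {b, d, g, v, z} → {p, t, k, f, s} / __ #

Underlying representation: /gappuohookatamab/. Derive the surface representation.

Rule 1 (degemination): /pp/ is a geminate; the first /p/ deletes. /gappuohookatamab/ → gapuohookatamab.
Rule 2 (intervocalic voicing): /p/ is a voiceless stop between vowels /a/ and /u/, so it voices to [b]. /k/ is a voiceless stop between vowels /o/ and /a/, so it voices to [g]. /t/ is a voiceless stop between vowels /a/ and /a/, so it voices to [d]. /gapuohookatamab/ → gabuohoogadamab.
Rule 3 (final devoicing): /b/ is a voiced obstruent in word-final position, so it devoices to [p]. /gabuohoogadamab/ → gabuohoogadamap.

gabuohoogadamap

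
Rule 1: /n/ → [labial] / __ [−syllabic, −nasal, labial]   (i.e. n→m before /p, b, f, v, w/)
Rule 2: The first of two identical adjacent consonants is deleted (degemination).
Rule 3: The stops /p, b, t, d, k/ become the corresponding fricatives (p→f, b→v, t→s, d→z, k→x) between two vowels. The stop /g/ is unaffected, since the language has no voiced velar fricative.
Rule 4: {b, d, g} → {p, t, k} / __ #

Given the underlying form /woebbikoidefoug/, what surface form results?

woevixoizefouk

Rule 1 (nasal place assimilation): no segment meets the environment; /woebbikoidefoug/ is unchanged.
Rule 2 (degemination): /bb/ is a geminate; the first /b/ deletes. /woebbikoidefoug/ → woebikoidefoug.
Rule 3 (intervocalic spirantization): /b/ is a stop between vowels /e/ and /i/, so it spirantizes to the fricative [v]. /k/ is a stop between vowels /i/ and /o/, so it spirantizes to the fricative [x]. /d/ is a stop between vowels /i/ and /e/, so it spirantizes to the fricative [z]. /woebikoidefoug/ → woevixoizefoug.
Rule 4 (final devoicing): /g/ is a voiced stop in word-final position, so it devoices to [k]. /woevixoizefoug/ → woevixoizefouk.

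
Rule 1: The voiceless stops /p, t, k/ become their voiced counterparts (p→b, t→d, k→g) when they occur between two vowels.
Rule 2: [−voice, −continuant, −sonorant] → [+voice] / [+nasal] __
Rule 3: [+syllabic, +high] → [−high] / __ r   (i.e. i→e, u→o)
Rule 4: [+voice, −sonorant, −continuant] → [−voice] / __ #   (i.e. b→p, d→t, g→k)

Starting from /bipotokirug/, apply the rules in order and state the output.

Rule 1 (intervocalic voicing): /p/ is a voiceless stop between vowels /i/ and /o/, so it voices to [b]. /t/ is a voiceless stop between vowels /o/ and /o/, so it voices to [d]. /k/ is a voiceless stop between vowels /o/ and /i/, so it voices to [g]. /bipotokirug/ → bibodogirug.
Rule 2 (post-nasal voicing): no segment meets the environment; /bibodogirug/ is unchanged.
Rule 3 (pre-rhotic lowering): /i/ is a high vowel immediately before /r/, so it lowers to [e]. /bibodogirug/ → bibodogerug.
Rule 4 (final devoicing): /g/ is a voiced stop in word-final position, so it devoices to [k]. /bibodogerug/ → bibodogeruk.

bibodogeruk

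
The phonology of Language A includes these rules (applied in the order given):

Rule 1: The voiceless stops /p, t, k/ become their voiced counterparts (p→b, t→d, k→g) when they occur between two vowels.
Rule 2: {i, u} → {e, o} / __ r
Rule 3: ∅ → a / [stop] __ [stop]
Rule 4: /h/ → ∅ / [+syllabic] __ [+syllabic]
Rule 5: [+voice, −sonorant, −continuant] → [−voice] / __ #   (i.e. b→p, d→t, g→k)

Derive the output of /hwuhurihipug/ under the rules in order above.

Rule 1 (intervocalic voicing): /p/ is a voiceless stop between vowels /i/ and /u/, so it voices to [b]. /hwuhurihipug/ → hwuhurihibug.
Rule 2 (pre-rhotic lowering): /u/ is a high vowel immediately before /r/, so it lowers to [o]. /hwuhurihibug/ → hwuhorihibug.
Rule 3 (stop-cluster a-epenthesis): no segment meets the environment; /hwuhorihibug/ is unchanged.
Rule 4 (intervocalic h-deletion): /h/ occurs between vowels /u/ and /o/, so it deletes. /h/ occurs between vowels /i/ and /i/, so it deletes. /hwuhorihibug/ → hwuoriibug.
Rule 5 (final devoicing): /g/ is a voiced stop in word-final position, so it devoices to [k]. /hwuoriibug/ → hwuoriibuk.

hwuoriibuk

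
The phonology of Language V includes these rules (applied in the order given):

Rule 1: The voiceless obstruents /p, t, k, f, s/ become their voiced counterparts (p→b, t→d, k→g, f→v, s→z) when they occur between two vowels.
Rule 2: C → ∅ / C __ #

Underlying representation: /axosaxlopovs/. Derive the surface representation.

Rule 1 (intervocalic voicing): /s/ is a voiceless obstruent between vowels /o/ and /a/, so it voices to [z]. /p/ is a voiceless obstruent between vowels /o/ and /o/, so it voices to [b]. /axosaxlopovs/ → axozaxlobovs.
Rule 2 (final cluster simplification): /s/ is the second consonant of a word-final cluster /vs/, so it deletes. /axozaxlobovs/ → axozaxlobov.

axozaxlobov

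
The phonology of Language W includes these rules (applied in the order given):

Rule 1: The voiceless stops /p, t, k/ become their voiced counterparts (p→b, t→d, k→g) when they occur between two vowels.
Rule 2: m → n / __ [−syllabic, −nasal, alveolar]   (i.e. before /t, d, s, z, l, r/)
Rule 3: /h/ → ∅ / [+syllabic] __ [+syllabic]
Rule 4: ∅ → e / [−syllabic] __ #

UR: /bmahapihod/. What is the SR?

Rule 1 (intervocalic voicing): /p/ is a voiceless stop between vowels /a/ and /i/, so it voices to [b]. /bmahapihod/ → bmahabihod.
Rule 2 (nasal place assimilation): no segment meets the environment; /bmahabihod/ is unchanged.
Rule 3 (intervocalic h-deletion): /h/ occurs between vowels /a/ and /a/, so it deletes. /h/ occurs between vowels /i/ and /o/, so it deletes. /bmahabihod/ → bmaabiod.
Rule 4 (final e-epenthesis): the form ends in the consonant /d/, so [e] is inserted word-finally. /bmaabiod/ → bmaabiode.

bmaabiode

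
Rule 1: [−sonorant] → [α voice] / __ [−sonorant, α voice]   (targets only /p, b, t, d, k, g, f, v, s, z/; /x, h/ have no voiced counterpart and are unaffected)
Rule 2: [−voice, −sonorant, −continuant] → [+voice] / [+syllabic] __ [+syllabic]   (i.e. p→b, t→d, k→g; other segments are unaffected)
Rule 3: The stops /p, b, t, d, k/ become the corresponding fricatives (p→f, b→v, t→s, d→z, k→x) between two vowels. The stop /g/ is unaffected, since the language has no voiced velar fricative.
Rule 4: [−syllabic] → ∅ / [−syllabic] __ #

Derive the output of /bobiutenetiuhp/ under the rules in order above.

boviuzeneziuh

Rule 1 (regressive voicing assimilation): no segment meets the environment; /bobiutenetiuhp/ is unchanged.
Rule 2 (intervocalic voicing): /t/ is a voiceless stop between vowels /u/ and /e/, so it voices to [d]. /t/ is a voiceless stop between vowels /e/ and /i/, so it voices to [d]. /bobiutenetiuhp/ → bobiudenediuhp.
Rule 3 (intervocalic spirantization): /b/ is a stop between vowels /o/ and /i/, so it spirantizes to the fricative [v]. /d/ is a stop between vowels /u/ and /e/, so it spirantizes to the fricative [z]. /d/ is a stop between vowels /e/ and /i/, so it spirantizes to the fricative [z]. /bobiudenediuhp/ → boviuzeneziuhp.
Rule 4 (final cluster simplification): /p/ is the second consonant of a word-final cluster /hp/, so it deletes. /boviuzeneziuhp/ → boviuzeneziuh.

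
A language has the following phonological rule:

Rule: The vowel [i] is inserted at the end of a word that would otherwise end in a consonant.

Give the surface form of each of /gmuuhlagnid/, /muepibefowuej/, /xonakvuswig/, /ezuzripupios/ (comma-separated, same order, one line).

gmuuhlagnidi, muepibefowueji, xonakvuswigi, ezuzripupiosi

/gmuuhlagnid/: the form ends in the consonant /d/, so [i] is inserted word-finally. → [gmuuhlagnidi].
/muepibefowuej/: the form ends in the consonant /j/, so [i] is inserted word-finally. → [muepibefowueji].
/xonakvuswig/: the form ends in the consonant /g/, so [i] is inserted word-finally. → [xonakvuswigi].
/ezuzripupios/: the form ends in the consonant /s/, so [i] is inserted word-finally. → [ezuzripupiosi].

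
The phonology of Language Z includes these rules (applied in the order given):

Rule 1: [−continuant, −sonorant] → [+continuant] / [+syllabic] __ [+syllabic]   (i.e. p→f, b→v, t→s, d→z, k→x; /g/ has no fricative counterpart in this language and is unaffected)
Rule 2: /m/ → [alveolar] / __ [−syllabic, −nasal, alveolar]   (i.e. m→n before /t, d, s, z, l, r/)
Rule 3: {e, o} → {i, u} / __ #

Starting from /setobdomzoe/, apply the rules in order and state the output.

Rule 1 (intervocalic spirantization): /t/ is a stop between vowels /e/ and /o/, so it spirantizes to the fricative [s]. /setobdomzoe/ → sesobdomzoe.
Rule 2 (nasal place assimilation): /m/ precedes the alveolar consonant /z/, so it assimilates in place to [n]. /sesobdomzoe/ → sesobdonzoe.
Rule 3 (final vowel raising): /e/ is a mid vowel in word-final position, so it raises to [i]. /sesobdonzoe/ → sesobdonzoi.

sesobdonzoi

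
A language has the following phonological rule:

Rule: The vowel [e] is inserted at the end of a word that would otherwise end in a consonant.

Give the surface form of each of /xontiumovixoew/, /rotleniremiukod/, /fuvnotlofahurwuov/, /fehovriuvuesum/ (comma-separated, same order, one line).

xontiumovixoewe, rotleniremiukode, fuvnotlofahurwuove, fehovriuvuesume

/xontiumovixoew/: the form ends in the consonant /w/, so [e] is inserted word-finally. → [xontiumovixoewe].
/rotleniremiukod/: the form ends in the consonant /d/, so [e] is inserted word-finally. → [rotleniremiukode].
/fuvnotlofahurwuov/: the form ends in the consonant /v/, so [e] is inserted word-finally. → [fuvnotlofahurwuove].
/fehovriuvuesum/: the form ends in the consonant /m/, so [e] is inserted word-finally. → [fehovriuvuesume].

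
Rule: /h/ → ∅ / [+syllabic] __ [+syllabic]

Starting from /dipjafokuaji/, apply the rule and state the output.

dipjafokuaji

No segment of /dipjafokuaji/ meets the structural description of the rule, so the form surfaces unchanged.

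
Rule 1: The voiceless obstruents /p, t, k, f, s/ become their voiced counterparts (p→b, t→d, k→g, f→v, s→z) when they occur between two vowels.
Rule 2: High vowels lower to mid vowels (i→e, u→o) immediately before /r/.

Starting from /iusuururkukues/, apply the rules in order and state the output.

Rule 1 (intervocalic voicing): /s/ is a voiceless obstruent between vowels /u/ and /u/, so it voices to [z]. /k/ is a voiceless obstruent between vowels /u/ and /u/, so it voices to [g]. /iusuururkukues/ → iuzuururkugues.
Rule 2 (pre-rhotic lowering): /u/ is a high vowel immediately before /r/, so it lowers to [o]. /u/ is a high vowel immediately before /r/, so it lowers to [o]. /iuzuururkugues/ → iuzuororkugues.

iuzuororkugues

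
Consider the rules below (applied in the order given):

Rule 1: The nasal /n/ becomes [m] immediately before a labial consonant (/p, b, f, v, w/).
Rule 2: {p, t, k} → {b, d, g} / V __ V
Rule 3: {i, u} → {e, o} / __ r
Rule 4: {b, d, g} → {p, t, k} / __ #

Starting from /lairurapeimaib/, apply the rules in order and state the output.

Rule 1 (nasal place assimilation): no segment meets the environment; /lairurapeimaib/ is unchanged.
Rule 2 (intervocalic voicing): /p/ is a voiceless stop between vowels /a/ and /e/, so it voices to [b]. /lairurapeimaib/ → lairurabeimaib.
Rule 3 (pre-rhotic lowering): /i/ is a high vowel immediately before /r/, so it lowers to [e]. /u/ is a high vowel immediately before /r/, so it lowers to [o]. /lairurabeimaib/ → laerorabeimaib.
Rule 4 (final devoicing): /b/ is a voiced stop in word-final position, so it devoices to [p]. /laerorabeimaib/ → laerorabeimaip.

laerorabeimaip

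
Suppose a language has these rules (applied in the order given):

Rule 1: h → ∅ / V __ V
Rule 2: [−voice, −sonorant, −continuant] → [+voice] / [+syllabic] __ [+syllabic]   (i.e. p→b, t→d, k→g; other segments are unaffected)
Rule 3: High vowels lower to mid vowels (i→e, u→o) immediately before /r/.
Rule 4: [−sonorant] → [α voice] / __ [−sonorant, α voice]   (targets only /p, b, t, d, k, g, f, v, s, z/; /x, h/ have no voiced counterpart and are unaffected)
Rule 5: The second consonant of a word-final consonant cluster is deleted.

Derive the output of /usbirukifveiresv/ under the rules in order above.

Rule 1 (intervocalic h-deletion): no segment meets the environment; /usbirukifveiresv/ is unchanged.
Rule 2 (intervocalic voicing): /k/ is a voiceless stop between vowels /u/ and /i/, so it voices to [g]. /usbirukifveiresv/ → usbirugifveiresv.
Rule 3 (pre-rhotic lowering): /i/ is a high vowel immediately before /r/, so it lowers to [e]. /i/ is a high vowel immediately before /r/, so it lowers to [e]. /usbirugifveiresv/ → usberugifveeresv.
Rule 4 (regressive voicing assimilation): /s/ precedes the voiced obstruent /b/, so it voices to [z] by assimilation. /f/ precedes the voiced obstruent /v/, so it voices to [v] by assimilation. /s/ precedes the voiced obstruent /v/, so it voices to [z] by assimilation. /usberugifveeresv/ → uzberugivveerezv.
Rule 5 (final cluster simplification): /v/ is the second consonant of a word-final cluster /zv/, so it deletes. /uzberugivveerezv/ → uzberugivveerez.

uzberugivveerez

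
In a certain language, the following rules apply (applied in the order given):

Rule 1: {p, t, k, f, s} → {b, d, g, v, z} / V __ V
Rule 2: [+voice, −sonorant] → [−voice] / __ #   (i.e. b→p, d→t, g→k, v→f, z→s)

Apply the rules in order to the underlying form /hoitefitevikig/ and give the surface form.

hoidevidevigik

Rule 1 (intervocalic voicing): /t/ is a voiceless obstruent between vowels /i/ and /e/, so it voices to [d]. /f/ is a voiceless obstruent between vowels /e/ and /i/, so it voices to [v]. /t/ is a voiceless obstruent between vowels /i/ and /e/, so it voices to [d]. /k/ is a voiceless obstruent between vowels /i/ and /i/, so it voices to [g]. /hoitefitevikig/ → hoidevidevigig.
Rule 2 (final devoicing): /g/ is a voiced obstruent in word-final position, so it devoices to [k]. /hoidevidevigig/ → hoidevidevigik.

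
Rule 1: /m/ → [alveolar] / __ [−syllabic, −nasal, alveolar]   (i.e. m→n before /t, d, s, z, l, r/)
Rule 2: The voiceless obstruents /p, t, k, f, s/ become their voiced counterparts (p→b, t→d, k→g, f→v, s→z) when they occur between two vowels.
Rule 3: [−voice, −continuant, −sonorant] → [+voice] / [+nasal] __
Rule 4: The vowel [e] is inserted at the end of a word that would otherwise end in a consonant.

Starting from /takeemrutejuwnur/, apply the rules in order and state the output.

Rule 1 (nasal place assimilation): /m/ precedes the alveolar consonant /r/, so it assimilates in place to [n]. /takeemrutejuwnur/ → takeenrutejuwnur.
Rule 2 (intervocalic voicing): /k/ is a voiceless obstruent between vowels /a/ and /e/, so it voices to [g]. /t/ is a voiceless obstruent between vowels /u/ and /e/, so it voices to [d]. /takeenrutejuwnur/ → tageenrudejuwnur.
Rule 3 (post-nasal voicing): no segment meets the environment; /tageenrudejuwnur/ is unchanged.
Rule 4 (final e-epenthesis): the form ends in the consonant /r/, so [e] is inserted word-finally. /tageenrudejuwnur/ → tageenrudejuwnure.

tageenrudejuwnure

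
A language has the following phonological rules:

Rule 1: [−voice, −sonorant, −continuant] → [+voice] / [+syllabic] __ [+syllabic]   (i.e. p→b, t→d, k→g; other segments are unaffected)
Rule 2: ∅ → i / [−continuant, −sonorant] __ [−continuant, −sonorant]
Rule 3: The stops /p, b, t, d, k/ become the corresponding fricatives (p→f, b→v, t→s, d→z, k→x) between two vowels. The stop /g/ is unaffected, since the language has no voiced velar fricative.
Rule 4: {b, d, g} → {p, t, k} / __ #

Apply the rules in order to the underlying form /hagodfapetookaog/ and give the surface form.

hagodfavezoogaok

Rule 1 (intervocalic voicing): /p/ is a voiceless stop between vowels /a/ and /e/, so it voices to [b]. /t/ is a voiceless stop between vowels /e/ and /o/, so it voices to [d]. /k/ is a voiceless stop between vowels /o/ and /a/, so it voices to [g]. /hagodfapetookaog/ → hagodfabedoogaog.
Rule 2 (stop-cluster i-epenthesis): no segment meets the environment; /hagodfabedoogaog/ is unchanged.
Rule 3 (intervocalic spirantization): /b/ is a stop between vowels /a/ and /e/, so it spirantizes to the fricative [v]. /d/ is a stop between vowels /e/ and /o/, so it spirantizes to the fricative [z]. /hagodfabedoogaog/ → hagodfavezoogaog.
Rule 4 (final devoicing): /g/ is a voiced stop in word-final position, so it devoices to [k]. /hagodfavezoogaog/ → hagodfavezoogaok.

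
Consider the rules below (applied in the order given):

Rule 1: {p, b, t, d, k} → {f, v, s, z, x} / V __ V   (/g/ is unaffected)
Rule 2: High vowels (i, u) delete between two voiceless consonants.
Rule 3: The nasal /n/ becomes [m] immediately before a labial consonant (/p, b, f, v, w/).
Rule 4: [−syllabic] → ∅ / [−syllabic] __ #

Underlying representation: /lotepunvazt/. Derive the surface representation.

Rule 1 (intervocalic spirantization): /t/ is a stop between vowels /o/ and /e/, so it spirantizes to the fricative [s]. /p/ is a stop between vowels /e/ and /u/, so it spirantizes to the fricative [f]. /lotepunvazt/ → losefunvazt.
Rule 2 (high vowel syncope): no segment meets the environment; /losefunvazt/ is unchanged.
Rule 3 (nasal place assimilation): /n/ precedes the labial consonant /v/, so it assimilates in place to [m]. /losefunvazt/ → losefumvazt.
Rule 4 (final cluster simplification): /t/ is the second consonant of a word-final cluster /zt/, so it deletes. /losefumvazt/ → losefumvaz.

losefumvaz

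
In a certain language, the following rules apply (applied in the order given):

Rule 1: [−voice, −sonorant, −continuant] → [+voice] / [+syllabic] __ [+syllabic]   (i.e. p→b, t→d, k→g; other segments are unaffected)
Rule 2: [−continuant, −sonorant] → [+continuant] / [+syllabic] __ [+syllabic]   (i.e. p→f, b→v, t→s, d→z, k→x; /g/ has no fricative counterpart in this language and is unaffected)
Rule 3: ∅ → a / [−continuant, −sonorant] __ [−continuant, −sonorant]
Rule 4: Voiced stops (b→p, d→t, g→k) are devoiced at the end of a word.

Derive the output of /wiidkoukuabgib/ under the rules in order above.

wiidakouguabagip

Rule 1 (intervocalic voicing): /k/ is a voiceless stop between vowels /u/ and /u/, so it voices to [g]. /wiidkoukuabgib/ → wiidkouguabgib.
Rule 2 (intervocalic spirantization): no segment meets the environment; /wiidkouguabgib/ is unchanged.
Rule 3 (stop-cluster a-epenthesis): /d/ and /k/ form a stop–stop cluster, so [a] is inserted between them. /b/ and /g/ form a stop–stop cluster, so [a] is inserted between them. /wiidkouguabgib/ → wiidakouguabagib.
Rule 4 (final devoicing): /b/ is a voiced stop in word-final position, so it devoices to [p]. /wiidakouguabagib/ → wiidakouguabagip.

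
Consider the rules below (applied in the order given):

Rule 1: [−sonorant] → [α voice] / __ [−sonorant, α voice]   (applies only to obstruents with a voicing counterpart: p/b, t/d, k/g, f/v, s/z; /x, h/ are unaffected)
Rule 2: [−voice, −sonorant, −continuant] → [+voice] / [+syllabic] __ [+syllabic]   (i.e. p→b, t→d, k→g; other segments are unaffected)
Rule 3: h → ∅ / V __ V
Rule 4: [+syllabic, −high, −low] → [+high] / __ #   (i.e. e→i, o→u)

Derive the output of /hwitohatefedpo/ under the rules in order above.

hwidoadefetpu

Rule 1 (regressive voicing assimilation): /d/ precedes the voiceless obstruent /p/, so it devoices to [t] by assimilation. /hwitohatefedpo/ → hwitohatefetpo.
Rule 2 (intervocalic voicing): /t/ is a voiceless stop between vowels /i/ and /o/, so it voices to [d]. /t/ is a voiceless stop between vowels /a/ and /e/, so it voices to [d]. /hwitohatefetpo/ → hwidohadefetpo.
Rule 3 (intervocalic h-deletion): /h/ occurs between vowels /o/ and /a/, so it deletes. /hwidohadefetpo/ → hwidoadefetpo.
Rule 4 (final vowel raising): /o/ is a mid vowel in word-final position, so it raises to [u]. /hwidoadefetpo/ → hwidoadefetpu.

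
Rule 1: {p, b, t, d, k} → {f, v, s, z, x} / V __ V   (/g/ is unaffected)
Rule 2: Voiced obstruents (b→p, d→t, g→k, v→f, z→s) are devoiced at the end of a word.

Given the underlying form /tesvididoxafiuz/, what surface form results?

tesvizizoxafius

Rule 1 (intervocalic spirantization): /d/ is a stop between vowels /i/ and /i/, so it spirantizes to the fricative [z]. /d/ is a stop between vowels /i/ and /o/, so it spirantizes to the fricative [z]. /tesvididoxafiuz/ → tesvizizoxafiuz.
Rule 2 (final devoicing): /z/ is a voiced obstruent in word-final position, so it devoices to [s]. /tesvizizoxafiuz/ → tesvizizoxafius.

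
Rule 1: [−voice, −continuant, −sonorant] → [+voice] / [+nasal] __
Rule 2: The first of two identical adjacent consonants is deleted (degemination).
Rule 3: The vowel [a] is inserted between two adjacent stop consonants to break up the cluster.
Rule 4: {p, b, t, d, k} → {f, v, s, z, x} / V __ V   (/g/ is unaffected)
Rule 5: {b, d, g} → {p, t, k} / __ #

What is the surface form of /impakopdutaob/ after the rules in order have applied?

imbaxofazusaop

Rule 1 (post-nasal voicing): /p/ is a voiceless stop immediately after the nasal /m/, so it voices to [b]. /impakopdutaob/ → imbakopdutaob.
Rule 2 (degemination): no segment meets the environment; /imbakopdutaob/ is unchanged.
Rule 3 (stop-cluster a-epenthesis): /p/ and /d/ form a stop–stop cluster, so [a] is inserted between them. /imbakopdutaob/ → imbakopadutaob.
Rule 4 (intervocalic spirantization): /k/ is a stop between vowels /a/ and /o/, so it spirantizes to the fricative [x]. /p/ is a stop between vowels /o/ and /a/, so it spirantizes to the fricative [f]. /d/ is a stop between vowels /a/ and /u/, so it spirantizes to the fricative [z]. /t/ is a stop between vowels /u/ and /a/, so it spirantizes to the fricative [s]. /imbakopadutaob/ → imbaxofazusaob.
Rule 5 (final devoicing): /b/ is a voiced stop in word-final position, so it devoices to [p]. /imbaxofazusaob/ → imbaxofazusaop.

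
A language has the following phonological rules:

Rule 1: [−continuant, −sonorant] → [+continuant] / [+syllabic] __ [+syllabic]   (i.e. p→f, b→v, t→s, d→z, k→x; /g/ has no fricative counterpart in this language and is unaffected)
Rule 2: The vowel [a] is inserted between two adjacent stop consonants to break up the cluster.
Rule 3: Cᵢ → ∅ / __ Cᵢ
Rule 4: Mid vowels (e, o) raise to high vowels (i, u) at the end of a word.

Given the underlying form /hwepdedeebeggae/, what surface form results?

Rule 1 (intervocalic spirantization): /d/ is a stop between vowels /e/ and /e/, so it spirantizes to the fricative [z]. /b/ is a stop between vowels /e/ and /e/, so it spirantizes to the fricative [v]. /hwepdedeebeggae/ → hwepdezeeveggae.
Rule 2 (stop-cluster a-epenthesis): /p/ and /d/ form a stop–stop cluster, so [a] is inserted between them. /g/ and /g/ form a stop–stop cluster, so [a] is inserted between them. /hwepdezeeveggae/ → hwepadezeevegagae.
Rule 3 (degemination): no segment meets the environment; /hwepadezeevegagae/ is unchanged.
Rule 4 (final vowel raising): /e/ is a mid vowel in word-final position, so it raises to [i]. /hwepadezeevegagae/ → hwepadezeevegagai.

hwepadezeevegagai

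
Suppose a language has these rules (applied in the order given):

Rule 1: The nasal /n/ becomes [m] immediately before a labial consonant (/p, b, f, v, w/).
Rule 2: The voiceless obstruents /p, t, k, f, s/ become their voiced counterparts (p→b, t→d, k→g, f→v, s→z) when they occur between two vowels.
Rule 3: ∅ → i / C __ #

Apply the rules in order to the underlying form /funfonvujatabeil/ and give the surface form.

Rule 1 (nasal place assimilation): /n/ precedes the labial consonant /f/, so it assimilates in place to [m]. /n/ precedes the labial consonant /v/, so it assimilates in place to [m]. /funfonvujatabeil/ → fumfomvujatabeil.
Rule 2 (intervocalic voicing): /t/ is a voiceless obstruent between vowels /a/ and /a/, so it voices to [d]. /fumfomvujatabeil/ → fumfomvujadabeil.
Rule 3 (final i-epenthesis): the form ends in the consonant /l/, so [i] is inserted word-finally. /fumfomvujadabeil/ → fumfomvujadabeili.

fumfomvujadabeili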